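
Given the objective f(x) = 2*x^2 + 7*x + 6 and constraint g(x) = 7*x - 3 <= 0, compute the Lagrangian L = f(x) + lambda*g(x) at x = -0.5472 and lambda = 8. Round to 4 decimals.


Step 1: Evaluate f(x).
f(-0.5472) = 2*(-0.5472)^2 + 7*(-0.5472) + 6 = 2.7685
Step 2: Evaluate g(x).
g(-0.5472) = 7*-0.5472 - 3 = -6.8304
Step 3: Compute Lagrangian.
L = 2.7685 + 8*-6.8304 = -51.8747


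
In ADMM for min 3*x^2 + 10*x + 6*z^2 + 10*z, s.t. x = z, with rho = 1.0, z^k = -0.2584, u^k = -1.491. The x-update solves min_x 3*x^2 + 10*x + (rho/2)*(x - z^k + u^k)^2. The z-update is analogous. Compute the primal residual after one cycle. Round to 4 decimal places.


ADMM iteration with rho = 1.0, z^k = -0.2584, u^k = -1.491
Step 1: x-update.
Minimize 3*x^2 + 10*x + (1.0/2)*(x + 0.2584 - 1.491)^2
FOC: (2*3 + 1.0)*x = -10 + 1.0*(-0.2584 + 1.491)
x^{k+1} = -1.2525
Step 2: z-update.
Minimize 6*z^2 + 10*z + (1.0/2)*(-1.2525 - z - 1.491)^2
FOC: (2*6 + 1.0)*z = -10 + 1.0*(-1.2525 - 1.491)
z^{k+1} = -0.9803
Step 3: u-update.
u^{k+1} = -1.491 - 1.2525 + 0.9803 = -1.7632
Step 4: Primal residual = |-1.2525 + 0.9803| = 0.2722


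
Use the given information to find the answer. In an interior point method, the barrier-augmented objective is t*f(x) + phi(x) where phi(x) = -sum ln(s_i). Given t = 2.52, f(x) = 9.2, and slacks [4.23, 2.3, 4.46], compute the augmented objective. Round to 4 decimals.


Step 1: Compute log-barrier.
ln values: [1.4422, 0.8329, 1.4951]
phi = -(1.4422 + 0.8329 + 1.4951) = -3.7703
Step 2: Compute augmented objective.
t*f(x) = 2.52*9.2 = 23.184
Total = 23.184 - 3.7703 = 19.4137


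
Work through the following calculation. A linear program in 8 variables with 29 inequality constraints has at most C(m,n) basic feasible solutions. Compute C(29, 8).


Each vertex corresponds to some choice of n active constraints out of m, so the number of vertices is at most C(m, n) = m! / (n!(m-n)!).
m = 29, n = 8
Numerator: 29 * 28 * 27 * 26 * 25 * 24 * 23 * 22
Denominator: 8! = 40320
C(29, 8) = 4292145


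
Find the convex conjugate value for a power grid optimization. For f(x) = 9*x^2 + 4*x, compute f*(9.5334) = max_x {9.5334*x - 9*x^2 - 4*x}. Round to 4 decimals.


f*(y) = sup_x {y*x - a*x^2 - b*x} = sup_x {(y-b)*x - a*x^2}
FOC: (y - b) - 2a*x = 0 => x* = (y - b)/(2a)
x* = (9.5334 - 4)/(2*9) = 0.3074
f*(9.5334) = (y-b)^2/(4a) = (9.5334 - 4)^2/(4*9)
= 30.6185/36 = 0.8505


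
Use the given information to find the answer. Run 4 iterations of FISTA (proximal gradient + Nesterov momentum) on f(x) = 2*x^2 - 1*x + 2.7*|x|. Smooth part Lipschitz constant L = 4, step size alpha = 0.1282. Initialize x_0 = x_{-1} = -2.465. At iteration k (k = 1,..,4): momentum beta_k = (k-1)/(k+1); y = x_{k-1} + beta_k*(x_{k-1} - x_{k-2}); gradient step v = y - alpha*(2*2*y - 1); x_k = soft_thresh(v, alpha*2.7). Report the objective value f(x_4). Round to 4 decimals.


FISTA on f(x) = 2*x^2 - 1*x + 2.7*|x|
L = 4, alpha = 0.1282
Iteration 1: beta = 0.0, y = -2.465 + 0.0*(-2.465 + 2.465) = -2.465
  grad(y) = -10.86, v = y - alpha*grad = -1.0727
  prox(v) = soft_thresh(-1.0727, 0.3461) = -0.7266
Iteration 2: beta = 0.3333, y = -0.7266 + 0.3333*(-0.7266 + 2.465) = -0.1471
  grad(y) = -1.5886, v = y - alpha*grad = 0.0565
  prox(v) = soft_thresh(0.0565, 0.3461) = 0.0
Iteration 3: beta = 0.5, y = 0.0 + 0.5*(0.0 + 0.7266) = 0.3633
  grad(y) = 0.4532, v = y - alpha*grad = 0.3052
  prox(v) = soft_thresh(0.3052, 0.3461) = 0.0
Iteration 4: beta = 0.6, y = 0.0 + 0.6*(0.0 - 0.0) = 0.0
  grad(y) = -1.0, v = y - alpha*grad = 0.1282
  prox(v) = soft_thresh(0.1282, 0.3461) = 0.0
f(x_4) = 2*0.0^2 - 1*0.0 + 2.7*|0.0| = 0.0


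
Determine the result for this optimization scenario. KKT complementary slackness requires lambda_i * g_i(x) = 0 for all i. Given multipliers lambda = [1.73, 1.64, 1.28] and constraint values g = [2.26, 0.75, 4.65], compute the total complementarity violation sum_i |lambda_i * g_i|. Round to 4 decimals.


KKT complementary slackness check:
lambda_1 * g_1 = 1.73 * 2.26 = 3.9098
lambda_2 * g_2 = 1.64 * 0.75 = 1.23
lambda_3 * g_3 = 1.28 * 4.65 = 5.952
Total violation = 3.9098 + 1.23 + 5.952 = 11.0918


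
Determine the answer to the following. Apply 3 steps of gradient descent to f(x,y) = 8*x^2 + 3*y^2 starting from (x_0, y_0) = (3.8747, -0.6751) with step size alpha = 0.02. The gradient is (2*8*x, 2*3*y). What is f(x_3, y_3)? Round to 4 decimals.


Gradient descent on f(x,y) = 8*x^2 + 3*y^2.
Starting point: (3.8747, -0.6751), alpha = 0.02
Step 1: grad_x = 2*8*3.8747 = 61.9952, grad_y = 2*3*-0.6751 = -4.0506
  x_1 = 3.8747 - 0.02*61.9952 = 2.6348
  y_1 = -0.6751 - 0.02*-4.0506 = -0.5941
Step 2: grad_x = 2*8*2.6348 = 42.1567, grad_y = 2*3*-0.5941 = -3.5645
  x_2 = 2.6348 - 0.02*42.1567 = 1.7917
  y_2 = -0.5941 - 0.02*-3.5645 = -0.5228
Step 3: grad_x = 2*8*1.7917 = 28.6666, grad_y = 2*3*-0.5228 = -3.1368
  x_3 = 1.7917 - 0.02*28.6666 = 1.2183
  y_3 = -0.5228 - 0.02*-3.1368 = -0.4601
f(1.2183, -0.4601) = 8*1.2183^2 + 3*(-0.4601)^2 = 12.5096


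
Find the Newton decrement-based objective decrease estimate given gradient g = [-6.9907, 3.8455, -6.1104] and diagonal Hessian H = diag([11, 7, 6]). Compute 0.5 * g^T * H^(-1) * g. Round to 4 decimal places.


Step 1: H is diagonal, so H^(-1) * g = [-0.6355, 0.5494, -1.0184].
Step 2: g^T H^(-1) g = sum_i g_i^2 / H_ii
  = (-6.9907)^2/11 + (3.8455)^2/7 + (-6.1104)^2/6
  = 4.4427 + 2.1126 + 6.2228 = 12.7781
Step 3: Objective decrease = 0.5 * g^T H^(-1) g = 6.3891


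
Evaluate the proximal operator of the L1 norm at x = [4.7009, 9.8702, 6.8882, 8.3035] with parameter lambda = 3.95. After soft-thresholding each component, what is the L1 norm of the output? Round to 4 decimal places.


Soft-thresholding with lambda = 3.95:
prox(4.7009) = sign(4.7009)*max(|4.7009| - 3.95, 0) = 0.7509
prox(9.8702) = sign(9.8702)*max(|9.8702| - 3.95, 0) = 5.9202
prox(6.8882) = sign(6.8882)*max(|6.8882| - 3.95, 0) = 2.9382
prox(8.3035) = sign(8.3035)*max(|8.3035| - 3.95, 0) = 4.3535
prox(x) = [0.7509, 5.9202, 2.9382, 4.3535]
||prox(x)||_1 = 0.7509 + 5.9202 + 2.9382 + 4.3535 = 13.9628


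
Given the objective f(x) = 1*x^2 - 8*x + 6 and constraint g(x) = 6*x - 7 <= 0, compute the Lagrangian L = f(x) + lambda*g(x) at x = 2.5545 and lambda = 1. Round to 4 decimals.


Step 1: Evaluate f(x).
f(2.5545) = 1*2.5545^2 - 8*2.5545 + 6 = -7.9105
Step 2: Evaluate g(x).
g(2.5545) = 6*2.5545 - 7 = 8.327
Step 3: Compute Lagrangian.
L = -7.9105 + 1*8.327 = 0.4165


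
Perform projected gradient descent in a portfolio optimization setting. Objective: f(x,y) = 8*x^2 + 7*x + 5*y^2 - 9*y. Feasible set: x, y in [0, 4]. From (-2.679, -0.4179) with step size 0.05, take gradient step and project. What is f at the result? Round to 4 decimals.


Step 1: Compute gradient at (-2.679, -0.4179).
grad_x = 2*8*-2.679 + 7 = -35.864
grad_y = 2*5*-0.4179 - 9 = -13.179
Step 2: Gradient step.
x_raw = -2.679 - 0.05*-35.864 = -0.8858
y_raw = -0.4179 - 0.05*-13.179 = 0.2411
Step 3: Project onto [0, 4].
x_proj = clip(-0.8858) = 0.0
y_proj = clip(0.2411) = 0.2411
Step 4: Evaluate f.
f(0.0, 0.2411) = -1.8789


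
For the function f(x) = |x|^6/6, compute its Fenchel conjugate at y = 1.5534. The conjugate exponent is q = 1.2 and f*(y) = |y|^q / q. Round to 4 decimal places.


The conjugate exponent q satisfies 1/p + 1/q = 1.
p = 6, so q = 6/(6 - 1) = 1.2
|y|^q = 1.5534^1.2 = 1.6964
f*(1.5534) = 1.6964 / 1.2 = 1.4137


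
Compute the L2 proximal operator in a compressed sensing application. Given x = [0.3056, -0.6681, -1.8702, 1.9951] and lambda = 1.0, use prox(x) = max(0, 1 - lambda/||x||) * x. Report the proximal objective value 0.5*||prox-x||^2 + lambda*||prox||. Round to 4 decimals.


Step 1: Compute ||x||.
||x|| = 2.8316
Step 2: Compute scaling factor.
scale = max(0, 1 - 1.0/2.8316) = 0.6468
Step 3: prox(x) = [0.1977, -0.4322, -1.2097, 1.2905]
||prox(x)|| = 1.8316
Step 4: Proximal objective.
0.5*||prox-x||^2 = 0.5
lambda*||prox|| = 1.8316
Total = 2.3316


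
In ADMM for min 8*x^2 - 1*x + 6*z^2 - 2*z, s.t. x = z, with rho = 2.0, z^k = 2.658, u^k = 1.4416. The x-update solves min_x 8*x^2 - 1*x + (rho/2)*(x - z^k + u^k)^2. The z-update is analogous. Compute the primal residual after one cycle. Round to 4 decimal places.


ADMM iteration with rho = 2.0, z^k = 2.658, u^k = 1.4416
Step 1: x-update.
Minimize 8*x^2 - 1*x + (2.0/2)*(x - 2.658 + 1.4416)^2
FOC: (2*8 + 2.0)*x = 1 + 2.0*(2.658 - 1.4416)
x^{k+1} = 0.1907
Step 2: z-update.
Minimize 6*z^2 - 2*z + (2.0/2)*(0.1907 - z + 1.4416)^2
FOC: (2*6 + 2.0)*z = 2 + 2.0*(0.1907 + 1.4416)
z^{k+1} = 0.376
Step 3: u-update.
u^{k+1} = 1.4416 + 0.1907 - 0.376 = 1.2563
Step 4: Primal residual = |0.1907 - 0.376| = 0.1853


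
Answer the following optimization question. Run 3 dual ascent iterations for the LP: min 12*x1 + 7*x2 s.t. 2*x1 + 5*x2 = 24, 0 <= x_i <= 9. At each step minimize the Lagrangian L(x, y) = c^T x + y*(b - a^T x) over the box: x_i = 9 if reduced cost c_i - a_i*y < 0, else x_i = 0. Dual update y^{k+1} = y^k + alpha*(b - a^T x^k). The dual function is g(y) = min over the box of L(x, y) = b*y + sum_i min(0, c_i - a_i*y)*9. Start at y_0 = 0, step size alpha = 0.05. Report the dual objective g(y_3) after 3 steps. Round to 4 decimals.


Dual ascent for LP: min 12*x1 + 7*x2, 2*x1 + 5*x2 = 24, 0 <= x_i <= 9
Step 1: y^k = 0.0, reduced costs: (12.0, 7.0)
  x^k = (0.0, 0.0), subgradient = b - a^T x = 24.0
  y^{k+1} = 0.0 + 0.05*24.0 = 1.2
Step 2: y^k = 1.2, reduced costs: (9.6, 1.0)
  x^k = (0.0, 0.0), subgradient = b - a^T x = 24.0
  y^{k+1} = 1.2 + 0.05*24.0 = 2.4
Step 3: y^k = 2.4, reduced costs: (7.2, -5.0)
  x^k = (0.0, 9.0), subgradient = b - a^T x = -21.0
  y^{k+1} = 2.4 + 0.05*-21.0 = 1.35
Dual objective at y_3 = 1.35: reduced costs (9.3, 0.25), box minimizer x = (0.0, 0.0)
g(y_3) = b*y + (c1 - a1*y)*x1 + (c2 - a2*y)*x2 = 24*1.35 + 9.3*0.0 + 0.25*0.0 = 32.4 + 0.0 + 0.0 = 32.4


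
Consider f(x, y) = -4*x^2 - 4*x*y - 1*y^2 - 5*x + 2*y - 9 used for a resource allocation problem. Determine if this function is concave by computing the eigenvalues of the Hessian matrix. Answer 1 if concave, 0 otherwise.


The Hessian of f(x,y) = -4*x^2 - 4*x*y - 1*y^2 - 5*x + 2*y - 9 is:
H = [[-8, -4], [-4, -2]]
Trace = -8 - 2 = -10
Determinant = -8*-2 - (-4)^2 = 0
Discriminant = (-10)^2 - 4*0 = 100.0
Eigenvalues: lambda_1 = -10.0, lambda_2 = 0.0
The function is concave.

1


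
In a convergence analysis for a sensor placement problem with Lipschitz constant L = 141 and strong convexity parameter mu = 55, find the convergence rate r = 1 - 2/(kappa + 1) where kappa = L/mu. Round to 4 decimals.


Step 1: Compute the condition number.
kappa = L/mu = 141/55 = 2.5636
Step 2: Compute the convergence rate.
r = 1 - 2/(kappa + 1) = 1 - 2*mu/(L + mu) = (L - mu)/(L + mu) = 86/196 = 0.4388


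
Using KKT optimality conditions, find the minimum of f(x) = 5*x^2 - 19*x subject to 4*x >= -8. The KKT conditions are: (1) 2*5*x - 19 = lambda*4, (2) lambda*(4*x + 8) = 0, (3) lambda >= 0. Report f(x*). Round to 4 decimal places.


Step 1: Try lambda = 0 (constraint inactive).
Stationarity: 2*5*x - 19 = 0
x* = 19/(2*5) = 1.9
Check constraint: 4*1.9 = 7.6 >= -8 -- satisfied.
Step 2: Compute optimal value.
f(x*) = 5*1.9^2 - 19*1.9 = -18.05


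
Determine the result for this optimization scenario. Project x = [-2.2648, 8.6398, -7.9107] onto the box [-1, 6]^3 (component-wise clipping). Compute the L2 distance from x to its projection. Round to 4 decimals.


Project each component onto [-1, 6].
clip(-2.2648) = -1.0, clip(8.6398) = 6.0, clip(-7.9107) = -1.0
Projection = [-1.0, 6.0, -1.0]
Squared diffs: [1.5997, 6.9685, 47.7578]
Distance = sqrt(56.326) = 7.5051


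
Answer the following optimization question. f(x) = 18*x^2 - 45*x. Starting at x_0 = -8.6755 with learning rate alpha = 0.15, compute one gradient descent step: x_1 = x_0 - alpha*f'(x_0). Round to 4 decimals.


We compute the gradient at x_0 and apply the update.
f'(x) = 36*x - 45
f'(-8.6755) = 36*-8.6755 - 45 = -357.318
x_1 = -8.6755 - 0.15*-357.318 = 44.9222


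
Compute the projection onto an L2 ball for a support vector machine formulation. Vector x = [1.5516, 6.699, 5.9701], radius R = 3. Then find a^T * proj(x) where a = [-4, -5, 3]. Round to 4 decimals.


Step 1: Compute ||x|| (intermediates to 6 decimals).
||x|| = sqrt(1.5516^2 + 6.699^2 + 5.9701^2) = 9.10638
Step 2: Project.
Since ||x|| > R, scale = R/||x|| = 3/9.10638 = 0.329439, proj(x) = scale * x
proj(x) = [0.511158, 2.206912, 1.966784]
Step 3: Dot product.
a^T * proj(x) = -4*0.511158 - 5*2.206912 + 3*1.966784 = -7.1788


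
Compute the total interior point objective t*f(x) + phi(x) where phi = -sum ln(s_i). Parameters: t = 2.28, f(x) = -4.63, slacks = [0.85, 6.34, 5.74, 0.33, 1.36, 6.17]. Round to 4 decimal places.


Step 1: Compute log-barrier.
ln values: [-0.1625, 1.8469, 1.7475, -1.1087, 0.3075, 1.8197]
phi = -(-0.1625 + 1.8469 + 1.7475 - 1.1087 + 0.3075 + 1.8197) = -4.4503
Step 2: Compute augmented objective.
t*f(x) = 2.28*-4.63 = -10.5564
Total = -10.5564 - 4.4503 = -15.0067


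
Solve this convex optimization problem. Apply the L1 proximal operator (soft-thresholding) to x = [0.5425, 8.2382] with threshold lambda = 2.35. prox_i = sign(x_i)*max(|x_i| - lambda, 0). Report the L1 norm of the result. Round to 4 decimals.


Soft-thresholding with lambda = 2.35:
prox(0.5425) = sign(0.5425)*max(|0.5425| - 2.35, 0) = 0.0
prox(8.2382) = sign(8.2382)*max(|8.2382| - 2.35, 0) = 5.8882
prox(x) = [0.0, 5.8882]
||prox(x)||_1 = 0.0 + 5.8882 = 5.8882


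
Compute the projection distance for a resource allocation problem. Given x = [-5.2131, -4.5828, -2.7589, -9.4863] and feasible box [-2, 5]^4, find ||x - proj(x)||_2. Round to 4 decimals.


Project each component onto [-2, 5].
clip(-5.2131) = -2.0, clip(-4.5828) = -2.0, clip(-2.7589) = -2.0, clip(-9.4863) = -2.0
Projection = [-2.0, -2.0, -2.0, -2.0]
Squared diffs: [10.324, 6.6709, 0.5759, 56.0447]
Distance = sqrt(73.6155) = 8.5799


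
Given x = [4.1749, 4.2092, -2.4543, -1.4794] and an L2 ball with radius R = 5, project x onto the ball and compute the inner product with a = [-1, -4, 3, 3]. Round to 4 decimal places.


Step 1: Compute ||x|| (intermediates to 6 decimals).
||x|| = sqrt(4.1749^2 + 4.2092^2 + (-2.4543)^2 + (-1.4794)^2) = 6.584783
Step 2: Project.
Since ||x|| > R, scale = R/||x|| = 5/6.584783 = 0.759326, proj(x) = scale * x
proj(x) = [3.17011, 3.196155, -1.863614, -1.123347]
Step 3: Dot product.
a^T * proj(x) = -1*3.17011 - 4*3.196155 + 3*(-1.863614) + 3*(-1.123347) = -24.9156


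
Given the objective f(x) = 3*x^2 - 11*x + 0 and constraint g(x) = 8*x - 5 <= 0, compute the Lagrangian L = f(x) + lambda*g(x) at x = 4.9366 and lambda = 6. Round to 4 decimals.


Step 1: Evaluate f(x).
f(4.9366) = 3*4.9366^2 - 11*4.9366 + 0 = 18.8075
Step 2: Evaluate g(x).
g(4.9366) = 8*4.9366 - 5 = 34.4928
Step 3: Compute Lagrangian.
L = 18.8075 + 6*34.4928 = 225.7643


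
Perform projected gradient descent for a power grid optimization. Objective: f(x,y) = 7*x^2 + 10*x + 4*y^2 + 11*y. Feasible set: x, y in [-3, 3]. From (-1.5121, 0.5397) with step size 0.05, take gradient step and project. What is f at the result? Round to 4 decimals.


Step 1: Compute gradient at (-1.5121, 0.5397).
grad_x = 2*7*-1.5121 + 10 = -11.1694
grad_y = 2*4*0.5397 + 11 = 15.3176
Step 2: Gradient step.
x_raw = -1.5121 - 0.05*-11.1694 = -0.9536
y_raw = 0.5397 - 0.05*15.3176 = -0.2262
Step 3: Project onto [-3, 3].
x_proj = clip(-0.9536) = -0.9536
y_proj = clip(-0.2262) = -0.2262
Step 4: Evaluate f.
f(-0.9536, -0.2262) = -5.4538


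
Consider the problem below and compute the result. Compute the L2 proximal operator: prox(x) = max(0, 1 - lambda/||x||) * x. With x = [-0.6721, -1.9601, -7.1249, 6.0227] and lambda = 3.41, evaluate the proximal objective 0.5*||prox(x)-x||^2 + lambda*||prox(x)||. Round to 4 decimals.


Step 1: Compute ||x||.
||x|| = 9.5567
Step 2: Compute scaling factor.
scale = max(0, 1 - 3.41/9.5567) = 0.6432
Step 3: prox(x) = [-0.4323, -1.2607, -4.5826, 3.8737]
||prox(x)|| = 6.1467
Step 4: Proximal objective.
0.5*||prox-x||^2 = 5.8141
lambda*||prox|| = 20.9602
Total = 26.7744


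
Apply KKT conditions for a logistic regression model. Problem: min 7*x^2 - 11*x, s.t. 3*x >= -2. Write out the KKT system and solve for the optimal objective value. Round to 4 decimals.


Step 1: Try lambda = 0 (constraint inactive).
Stationarity: 2*7*x - 11 = 0
x* = 11/(2*7) = 11/14 = 0.7857 (rounded; the exact value 11/14 is used below)
Check constraint: 3*0.7857 = 2.3571 >= -2 -- satisfied.
Step 2: Compute optimal value.
f(x*) = 7*(11/14)^2 - 11*(11/14) = -4.3214


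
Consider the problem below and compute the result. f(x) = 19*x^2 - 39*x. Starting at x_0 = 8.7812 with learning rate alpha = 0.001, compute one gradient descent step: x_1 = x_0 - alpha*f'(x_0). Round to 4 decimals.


We compute the gradient at x_0 and apply the update.
f'(x) = 38*x - 39
f'(8.7812) = 38*8.7812 - 39 = 294.6856
x_1 = 8.7812 - 0.001*294.6856 = 8.4865


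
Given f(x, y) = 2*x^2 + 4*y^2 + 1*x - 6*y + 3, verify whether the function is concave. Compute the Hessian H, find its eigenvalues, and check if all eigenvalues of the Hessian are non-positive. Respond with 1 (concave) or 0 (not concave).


The Hessian of f(x,y) = 2*x^2 + 4*y^2 + 1*x - 6*y + 3 is:
H = [[4, 0], [0, 8]]
Trace = 4 + 8 = 12
Determinant = 4*8 - (0)^2 = 32
Discriminant = (12)^2 - 4*32 = 16.0
Eigenvalues: lambda_1 = 4.0, lambda_2 = 8.0
The function is not concave.

0


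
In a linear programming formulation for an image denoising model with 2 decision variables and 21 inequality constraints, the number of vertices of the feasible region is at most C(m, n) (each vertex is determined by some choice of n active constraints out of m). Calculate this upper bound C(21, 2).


Each vertex corresponds to some choice of n active constraints out of m, so the number of vertices is at most C(m, n) = m! / (n!(m-n)!).
m = 21, n = 2
Numerator: 21 * 20
Denominator: 2! = 2
C(21, 2) = 210


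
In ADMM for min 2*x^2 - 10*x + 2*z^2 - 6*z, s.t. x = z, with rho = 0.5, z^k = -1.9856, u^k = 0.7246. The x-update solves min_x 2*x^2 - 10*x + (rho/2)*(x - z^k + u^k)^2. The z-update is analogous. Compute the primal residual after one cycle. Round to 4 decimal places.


ADMM iteration with rho = 0.5, z^k = -1.9856, u^k = 0.7246
Step 1: x-update.
Minimize 2*x^2 - 10*x + (0.5/2)*(x + 1.9856 + 0.7246)^2
FOC: (2*2 + 0.5)*x = 10 + 0.5*(-1.9856 - 0.7246)
x^{k+1} = 1.9211
Step 2: z-update.
Minimize 2*z^2 - 6*z + (0.5/2)*(1.9211 - z + 0.7246)^2
FOC: (2*2 + 0.5)*z = 6 + 0.5*(1.9211 + 0.7246)
z^{k+1} = 1.6273
Step 3: u-update.
u^{k+1} = 0.7246 + 1.9211 - 1.6273 = 1.0184
Step 4: Primal residual = |1.9211 - 1.6273| = 0.2938


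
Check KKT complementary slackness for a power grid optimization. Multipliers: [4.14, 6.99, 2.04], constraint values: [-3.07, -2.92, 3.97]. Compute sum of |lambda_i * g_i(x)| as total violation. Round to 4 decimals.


KKT complementary slackness check:
lambda_1 * g_1 = 4.14 * -3.07 = -12.7098
lambda_2 * g_2 = 6.99 * -2.92 = -20.4108
lambda_3 * g_3 = 2.04 * 3.97 = 8.0988
Total violation = 12.7098 + 20.4108 + 8.0988 = 41.2194


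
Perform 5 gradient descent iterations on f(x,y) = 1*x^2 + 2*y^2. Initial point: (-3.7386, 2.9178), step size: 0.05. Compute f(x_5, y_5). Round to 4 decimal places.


Gradient descent on f(x,y) = 1*x^2 + 2*y^2.
Starting point: (-3.7386, 2.9178), alpha = 0.05
Step 1: grad_x = 2*1*-3.7386 = -7.4772, grad_y = 2*2*2.9178 = 11.6712
  x_1 = -3.7386 - 0.05*-7.4772 = -3.3647
  y_1 = 2.9178 - 0.05*11.6712 = 2.3342
Step 2: grad_x = 2*1*-3.3647 = -6.7295, grad_y = 2*2*2.3342 = 9.337
  x_2 = -3.3647 - 0.05*-6.7295 = -3.0283
  y_2 = 2.3342 - 0.05*9.337 = 1.8674
Step 3: grad_x = 2*1*-3.0283 = -6.0565, grad_y = 2*2*1.8674 = 7.4696
  x_3 = -3.0283 - 0.05*-6.0565 = -2.7254
  y_3 = 1.8674 - 0.05*7.4696 = 1.4939
Step 4: grad_x = 2*1*-2.7254 = -5.4509, grad_y = 2*2*1.4939 = 5.9757
  x_4 = -2.7254 - 0.05*-5.4509 = -2.4529
  y_4 = 1.4939 - 0.05*5.9757 = 1.1951
Step 5: grad_x = 2*1*-2.4529 = -4.9058, grad_y = 2*2*1.1951 = 4.7805
  x_5 = -2.4529 - 0.05*-4.9058 = -2.2076
  y_5 = 1.1951 - 0.05*4.7805 = 0.9561
f(-2.2076, 0.9561) = 1*(-2.2076)^2 + 2*0.9561^2 = 6.7018


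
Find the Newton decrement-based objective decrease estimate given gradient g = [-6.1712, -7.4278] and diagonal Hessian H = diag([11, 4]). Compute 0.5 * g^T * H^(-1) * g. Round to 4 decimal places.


Step 1: H is diagonal, so H^(-1) * g = [-0.561, -1.857].
Step 2: g^T H^(-1) g = sum_i g_i^2 / H_ii
  = (-6.1712)^2/11 + (-7.4278)^2/4
  = 3.4622 + 13.7931 = 17.2552
Step 3: Objective decrease = 0.5 * g^T H^(-1) g = 8.6276


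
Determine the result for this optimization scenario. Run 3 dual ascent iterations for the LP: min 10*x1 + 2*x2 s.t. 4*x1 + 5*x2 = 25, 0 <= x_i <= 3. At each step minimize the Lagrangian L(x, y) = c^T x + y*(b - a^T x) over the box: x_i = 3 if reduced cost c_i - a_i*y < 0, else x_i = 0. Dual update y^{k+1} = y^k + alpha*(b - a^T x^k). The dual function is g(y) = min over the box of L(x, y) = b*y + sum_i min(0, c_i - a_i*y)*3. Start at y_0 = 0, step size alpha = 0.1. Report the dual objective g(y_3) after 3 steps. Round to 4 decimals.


Dual ascent for LP: min 10*x1 + 2*x2, 4*x1 + 5*x2 = 25, 0 <= x_i <= 3
Step 1: y^k = 0.0, reduced costs: (10.0, 2.0)
  x^k = (0.0, 0.0), subgradient = b - a^T x = 25.0
  y^{k+1} = 0.0 + 0.1*25.0 = 2.5
Step 2: y^k = 2.5, reduced costs: (0.0, -10.5)
  x^k = (0.0, 3.0), subgradient = b - a^T x = 10.0
  y^{k+1} = 2.5 + 0.1*10.0 = 3.5
Step 3: y^k = 3.5, reduced costs: (-4.0, -15.5)
  x^k = (3.0, 3.0), subgradient = b - a^T x = -2.0
  y^{k+1} = 3.5 + 0.1*-2.0 = 3.3
Dual objective at y_3 = 3.3: reduced costs (-3.2, -14.5), box minimizer x = (3.0, 3.0)
g(y_3) = b*y + (c1 - a1*y)*x1 + (c2 - a2*y)*x2 = 25*3.3 + (-3.2)*3.0 + (-14.5)*3.0 = 82.5 - 9.6 - 43.5 = 29.4


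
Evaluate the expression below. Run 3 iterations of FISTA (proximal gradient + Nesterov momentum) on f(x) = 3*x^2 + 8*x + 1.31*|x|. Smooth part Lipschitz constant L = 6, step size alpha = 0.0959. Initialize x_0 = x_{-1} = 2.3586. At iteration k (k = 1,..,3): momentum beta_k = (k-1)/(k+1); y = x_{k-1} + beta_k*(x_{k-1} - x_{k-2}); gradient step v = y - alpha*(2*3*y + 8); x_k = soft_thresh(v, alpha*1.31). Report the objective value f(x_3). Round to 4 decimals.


FISTA on f(x) = 3*x^2 + 8*x + 1.31*|x|
L = 6, alpha = 0.0959
Iteration 1: beta = 0.0, y = 2.3586 + 0.0*(2.3586 - 2.3586) = 2.3586
  grad(y) = 22.1516, v = y - alpha*grad = 0.2343
  prox(v) = soft_thresh(0.2343, 0.1256) = 0.1086
Iteration 2: beta = 0.3333, y = 0.1086 + 0.3333*(0.1086 - 2.3586) = -0.6414
  grad(y) = 4.1519, v = y - alpha*grad = -1.0395
  prox(v) = soft_thresh(-1.0395, 0.1256) = -0.9139
Iteration 3: beta = 0.5, y = -0.9139 + 0.5*(-0.9139 - 0.1086) = -1.4252
  grad(y) = -0.5509, v = y - alpha*grad = -1.3723
  prox(v) = soft_thresh(-1.3723, 0.1256) = -1.2467
f(x_3) = 3*(-1.2467)^2 + 8*(-1.2467) + 1.31*|-1.2467| = -3.6776


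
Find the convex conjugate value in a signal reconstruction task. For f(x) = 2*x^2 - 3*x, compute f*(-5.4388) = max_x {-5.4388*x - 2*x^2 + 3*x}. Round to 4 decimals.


f*(y) = sup_x {y*x - a*x^2 - b*x} = sup_x {(y-b)*x - a*x^2}
FOC: (y - b) - 2a*x = 0 => x* = (y - b)/(2a)
x* = (-5.4388 + 3)/(2*2) = -0.6097
f*(-5.4388) = (y-b)^2/(4a) = (-5.4388 + 3)^2/(4*2)
= 5.9477/8 = 0.7435


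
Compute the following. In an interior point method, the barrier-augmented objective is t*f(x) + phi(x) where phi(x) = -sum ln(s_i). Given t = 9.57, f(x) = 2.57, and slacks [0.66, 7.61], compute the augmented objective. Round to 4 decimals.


Step 1: Compute log-barrier.
ln values: [-0.4155, 2.0295]
phi = -(-0.4155 + 2.0295) = -1.6139
Step 2: Compute augmented objective.
t*f(x) = 9.57*2.57 = 24.5949
Total = 24.5949 - 1.6139 = 22.981


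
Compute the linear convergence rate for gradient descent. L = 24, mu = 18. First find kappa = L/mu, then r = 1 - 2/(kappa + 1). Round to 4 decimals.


Step 1: Compute the condition number.
kappa = L/mu = 24/18 = 1.3333
Step 2: Compute the convergence rate.
r = 1 - 2/(kappa + 1) = 1 - 2*mu/(L + mu) = (L - mu)/(L + mu) = 6/42 = 0.1429


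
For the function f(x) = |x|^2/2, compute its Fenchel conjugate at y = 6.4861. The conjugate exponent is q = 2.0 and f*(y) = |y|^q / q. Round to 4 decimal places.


The conjugate exponent q satisfies 1/p + 1/q = 1.
p = 2, so q = 2/(2 - 1) = 2.0
|y|^q = 6.4861^2.0 = 42.0695
f*(6.4861) = 42.0695 / 2.0 = 21.0347


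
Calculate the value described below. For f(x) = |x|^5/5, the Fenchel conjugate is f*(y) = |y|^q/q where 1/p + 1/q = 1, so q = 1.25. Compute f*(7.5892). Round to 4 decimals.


The conjugate exponent q satisfies 1/p + 1/q = 1.
p = 5, so q = 5/(5 - 1) = 1.25
|y|^q = 7.5892^1.25 = 12.5964
f*(7.5892) = 12.5964 / 1.25 = 10.0771


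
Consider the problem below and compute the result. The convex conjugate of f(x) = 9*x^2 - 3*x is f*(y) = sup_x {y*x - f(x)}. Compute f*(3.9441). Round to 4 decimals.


f*(y) = sup_x {y*x - a*x^2 - b*x} = sup_x {(y-b)*x - a*x^2}
FOC: (y - b) - 2a*x = 0 => x* = (y - b)/(2a)
x* = (3.9441 + 3)/(2*9) = 0.3858
f*(3.9441) = (y-b)^2/(4a) = (3.9441 + 3)^2/(4*9)
= 48.2205/36 = 1.3395


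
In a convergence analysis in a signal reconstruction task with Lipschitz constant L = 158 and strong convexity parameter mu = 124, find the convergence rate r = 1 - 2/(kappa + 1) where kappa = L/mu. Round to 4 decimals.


Step 1: Compute the condition number.
kappa = L/mu = 158/124 = 1.2742
Step 2: Compute the convergence rate.
r = 1 - 2/(kappa + 1) = 1 - 2*mu/(L + mu) = (L - mu)/(L + mu) = 34/282 = 0.1206


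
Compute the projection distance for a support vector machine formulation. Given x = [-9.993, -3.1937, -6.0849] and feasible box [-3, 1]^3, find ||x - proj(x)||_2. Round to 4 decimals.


Project each component onto [-3, 1].
clip(-9.993) = -3.0, clip(-3.1937) = -3.0, clip(-6.0849) = -3.0
Projection = [-3.0, -3.0, -3.0]
Squared diffs: [48.902, 0.0375, 9.5166]
Distance = sqrt(58.4561) = 7.6457


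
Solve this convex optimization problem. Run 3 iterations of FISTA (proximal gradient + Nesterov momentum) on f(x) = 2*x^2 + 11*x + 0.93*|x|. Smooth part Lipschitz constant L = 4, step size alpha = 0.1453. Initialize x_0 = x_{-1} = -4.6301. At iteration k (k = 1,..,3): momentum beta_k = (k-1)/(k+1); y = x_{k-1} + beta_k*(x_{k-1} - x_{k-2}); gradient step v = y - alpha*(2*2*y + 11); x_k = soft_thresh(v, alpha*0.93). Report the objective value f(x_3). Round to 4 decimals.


FISTA on f(x) = 2*x^2 + 11*x + 0.93*|x|
L = 4, alpha = 0.1453
Iteration 1: beta = 0.0, y = -4.6301 + 0.0*(-4.6301 + 4.6301) = -4.6301
  grad(y) = -7.5204, v = y - alpha*grad = -3.5374
  prox(v) = soft_thresh(-3.5374, 0.1351) = -3.4023
Iteration 2: beta = 0.3333, y = -3.4023 + 0.3333*(-3.4023 + 4.6301) = -2.993
  grad(y) = -0.9719, v = y - alpha*grad = -2.8518
  prox(v) = soft_thresh(-2.8518, 0.1351) = -2.7166
Iteration 3: beta = 0.5, y = -2.7166 + 0.5*(-2.7166 + 3.4023) = -2.3738
  grad(y) = 1.5047, v = y - alpha*grad = -2.5925
  prox(v) = soft_thresh(-2.5925, 0.1351) = -2.4573
f(x_3) = 2*(-2.4573)^2 + 11*(-2.4573) + 0.93*|-2.4573| = -12.6684


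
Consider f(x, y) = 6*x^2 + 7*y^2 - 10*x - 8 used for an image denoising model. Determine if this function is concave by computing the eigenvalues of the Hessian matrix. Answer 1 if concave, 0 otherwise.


The Hessian of f(x,y) = 6*x^2 + 7*y^2 - 10*x - 8 is:
H = [[12, 0], [0, 14]]
Trace = 12 + 14 = 26
Determinant = 12*14 - (0)^2 = 168
Discriminant = (26)^2 - 4*168 = 4.0
Eigenvalues: lambda_1 = 12.0, lambda_2 = 14.0
The function is not concave.

0


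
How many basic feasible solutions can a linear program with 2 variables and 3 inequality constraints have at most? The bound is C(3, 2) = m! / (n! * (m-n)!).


Each vertex corresponds to some choice of n active constraints out of m, so the number of vertices is at most C(m, n) = m! / (n!(m-n)!).
m = 3, n = 2
Numerator: 3 * 2
Denominator: 2! = 2
C(3, 2) = 3


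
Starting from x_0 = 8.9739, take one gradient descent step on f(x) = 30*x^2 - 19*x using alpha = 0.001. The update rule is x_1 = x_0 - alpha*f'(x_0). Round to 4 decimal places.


We compute the gradient at x_0 and apply the update.
f'(x) = 60*x - 19
f'(8.9739) = 60*8.9739 - 19 = 519.434
x_1 = 8.9739 - 0.001*519.434 = 8.4545


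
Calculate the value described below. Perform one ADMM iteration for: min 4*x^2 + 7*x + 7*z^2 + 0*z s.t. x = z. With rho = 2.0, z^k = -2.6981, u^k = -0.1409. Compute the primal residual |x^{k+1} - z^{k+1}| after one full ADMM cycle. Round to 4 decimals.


ADMM iteration with rho = 2.0, z^k = -2.6981, u^k = -0.1409
Step 1: x-update.
Minimize 4*x^2 + 7*x + (2.0/2)*(x + 2.6981 - 0.1409)^2
FOC: (2*4 + 2.0)*x = -7 + 2.0*(-2.6981 + 0.1409)
x^{k+1} = -1.2114
Step 2: z-update.
Minimize 7*z^2 + 0*z + (2.0/2)*(-1.2114 - z - 0.1409)^2
FOC: (2*7 + 2.0)*z = 0 + 2.0*(-1.2114 - 0.1409)
z^{k+1} = -0.169
Step 3: u-update.
u^{k+1} = -0.1409 - 1.2114 + 0.169 = -1.1833
Step 4: Primal residual = |-1.2114 + 0.169| = 1.0424


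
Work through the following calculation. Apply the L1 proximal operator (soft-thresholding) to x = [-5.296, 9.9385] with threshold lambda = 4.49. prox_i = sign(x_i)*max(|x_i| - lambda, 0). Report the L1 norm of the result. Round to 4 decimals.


Soft-thresholding with lambda = 4.49:
prox(-5.296) = sign(-5.296)*max(|-5.296| - 4.49, 0) = -0.806
prox(9.9385) = sign(9.9385)*max(|9.9385| - 4.49, 0) = 5.4485
prox(x) = [-0.806, 5.4485]
||prox(x)||_1 = 0.806 + 5.4485 = 6.2545


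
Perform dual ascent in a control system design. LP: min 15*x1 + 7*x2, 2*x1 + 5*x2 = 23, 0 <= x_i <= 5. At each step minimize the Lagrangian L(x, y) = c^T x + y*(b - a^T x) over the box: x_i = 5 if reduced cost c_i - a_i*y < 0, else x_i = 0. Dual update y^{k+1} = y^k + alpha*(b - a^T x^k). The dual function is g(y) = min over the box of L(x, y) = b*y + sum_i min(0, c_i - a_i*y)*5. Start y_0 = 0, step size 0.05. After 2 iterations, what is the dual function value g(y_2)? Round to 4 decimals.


Dual ascent for LP: min 15*x1 + 7*x2, 2*x1 + 5*x2 = 23, 0 <= x_i <= 5
Step 1: y^k = 0.0, reduced costs: (15.0, 7.0)
  x^k = (0.0, 0.0), subgradient = b - a^T x = 23.0
  y^{k+1} = 0.0 + 0.05*23.0 = 1.15
Step 2: y^k = 1.15, reduced costs: (12.7, 1.25)
  x^k = (0.0, 0.0), subgradient = b - a^T x = 23.0
  y^{k+1} = 1.15 + 0.05*23.0 = 2.3
Dual objective at y_2 = 2.3: reduced costs (10.4, -4.5), box minimizer x = (0.0, 5.0)
g(y_2) = b*y + (c1 - a1*y)*x1 + (c2 - a2*y)*x2 = 23*2.3 + 10.4*0.0 + (-4.5)*5.0 = 52.9 + 0.0 - 22.5 = 30.4


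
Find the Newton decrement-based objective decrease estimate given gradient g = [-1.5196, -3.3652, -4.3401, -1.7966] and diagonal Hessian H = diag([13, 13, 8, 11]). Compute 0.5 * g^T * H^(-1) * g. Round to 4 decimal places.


Step 1: H is diagonal, so H^(-1) * g = [-0.1169, -0.2589, -0.5425, -0.1633].
Step 2: g^T H^(-1) g = sum_i g_i^2 / H_ii
  = (-1.5196)^2/13 + (-3.3652)^2/13 + (-4.3401)^2/8 + (-1.7966)^2/11
  = 0.1776 + 0.8711 + 2.3546 + 0.2934 = 3.6967
Step 3: Objective decrease = 0.5 * g^T H^(-1) g = 1.8484


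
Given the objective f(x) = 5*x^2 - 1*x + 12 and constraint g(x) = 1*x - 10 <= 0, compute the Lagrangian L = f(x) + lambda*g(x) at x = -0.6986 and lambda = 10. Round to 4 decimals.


Step 1: Evaluate f(x).
f(-0.6986) = 5*(-0.6986)^2 - 1*(-0.6986) + 12 = 15.1388
Step 2: Evaluate g(x).
g(-0.6986) = 1*-0.6986 - 10 = -10.6986
Step 3: Compute Lagrangian.
L = 15.1388 + 10*-10.6986 = -91.8472


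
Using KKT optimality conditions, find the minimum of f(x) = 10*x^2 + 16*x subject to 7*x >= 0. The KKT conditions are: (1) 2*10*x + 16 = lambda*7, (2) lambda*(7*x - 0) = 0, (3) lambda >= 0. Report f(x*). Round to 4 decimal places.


Step 1: Try lambda = 0 (constraint inactive).
x_unc = -16/(2*10) = -0.8
Check: 7*-0.8 = -5.6 < 0 -- violated!
Step 2: Constraint must be active: 7*x = 0
x* = 0/7 = 0.0
lambda = (2*10*0.0 + 16)/7 = 2.2857
Step 3: Compute optimal value.
f(x*) = 10*0.0^2 + 16*0.0 = 0.0


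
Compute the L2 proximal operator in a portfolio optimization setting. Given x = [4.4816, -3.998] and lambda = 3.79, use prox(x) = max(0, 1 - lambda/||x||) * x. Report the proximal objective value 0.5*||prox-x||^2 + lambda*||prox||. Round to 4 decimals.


Step 1: Compute ||x||.
||x|| = 6.0057
Step 2: Compute scaling factor.
scale = max(0, 1 - 3.79/6.0057) = 0.3689
Step 3: prox(x) = [1.6534, -1.475]
||prox(x)|| = 2.2157
Step 4: Proximal objective.
0.5*||prox-x||^2 = 7.1821
lambda*||prox|| = 8.3975
Total = 15.5797


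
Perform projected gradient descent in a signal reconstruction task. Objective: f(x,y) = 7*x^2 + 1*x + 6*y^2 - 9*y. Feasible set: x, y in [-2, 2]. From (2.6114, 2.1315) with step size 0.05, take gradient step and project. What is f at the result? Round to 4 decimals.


Step 1: Compute gradient at (2.6114, 2.1315).
grad_x = 2*7*2.6114 + 1 = 37.5596
grad_y = 2*6*2.1315 - 9 = 16.578
Step 2: Gradient step.
x_raw = 2.6114 - 0.05*37.5596 = 0.7334
y_raw = 2.1315 - 0.05*16.578 = 1.3026
Step 3: Project onto [-2, 2].
x_proj = clip(0.7334) = 0.7334
y_proj = clip(1.3026) = 1.3026
Step 4: Evaluate f.
f(0.7334, 1.3026) = 2.956


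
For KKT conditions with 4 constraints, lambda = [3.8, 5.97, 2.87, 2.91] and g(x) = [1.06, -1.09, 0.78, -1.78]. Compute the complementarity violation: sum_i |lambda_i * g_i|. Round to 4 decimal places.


KKT complementary slackness check:
lambda_1 * g_1 = 3.8 * 1.06 = 4.028
lambda_2 * g_2 = 5.97 * -1.09 = -6.5073
lambda_3 * g_3 = 2.87 * 0.78 = 2.2386
lambda_4 * g_4 = 2.91 * -1.78 = -5.1798
Total violation = 4.028 + 6.5073 + 2.2386 + 5.1798 = 17.9537


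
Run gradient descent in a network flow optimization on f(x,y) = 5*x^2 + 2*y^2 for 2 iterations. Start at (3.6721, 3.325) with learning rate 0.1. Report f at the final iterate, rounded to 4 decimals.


Gradient descent on f(x,y) = 5*x^2 + 2*y^2.
Starting point: (3.6721, 3.325), alpha = 0.1
Step 1: grad_x = 2*5*3.6721 = 36.721, grad_y = 2*2*3.325 = 13.3
  x_1 = 3.6721 - 0.1*36.721 = 0.0
  y_1 = 3.325 - 0.1*13.3 = 1.995
Step 2: grad_x = 2*5*0.0 = 0.0, grad_y = 2*2*1.995 = 7.98
  x_2 = 0.0 - 0.1*0.0 = 0.0
  y_2 = 1.995 - 0.1*7.98 = 1.197
f(0.0, 1.197) = 5*0.0^2 + 2*1.197^2 = 2.8656


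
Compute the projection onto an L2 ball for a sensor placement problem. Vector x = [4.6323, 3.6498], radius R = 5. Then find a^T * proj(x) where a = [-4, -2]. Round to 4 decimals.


Step 1: Compute ||x|| (intermediates to 6 decimals).
||x|| = sqrt(4.6323^2 + 3.6498^2) = 5.897393
Step 2: Project.
Since ||x|| > R, scale = R/||x|| = 5/5.897393 = 0.847832, proj(x) = scale * x
proj(x) = [3.927412, 3.094417]
Step 3: Dot product.
a^T * proj(x) = -4*3.927412 - 2*3.094417 = -21.8985


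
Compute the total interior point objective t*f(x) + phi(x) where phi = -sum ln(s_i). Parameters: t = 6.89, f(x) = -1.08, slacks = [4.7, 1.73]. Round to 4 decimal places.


Step 1: Compute log-barrier.
ln values: [1.5476, 0.5481]
phi = -(1.5476 + 0.5481) = -2.0957
Step 2: Compute augmented objective.
t*f(x) = 6.89*-1.08 = -7.4412
Total = -7.4412 - 2.0957 = -9.5369


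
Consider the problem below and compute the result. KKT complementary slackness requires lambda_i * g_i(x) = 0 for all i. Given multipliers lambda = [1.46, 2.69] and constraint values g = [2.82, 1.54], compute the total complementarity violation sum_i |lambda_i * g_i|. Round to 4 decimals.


KKT complementary slackness check:
lambda_1 * g_1 = 1.46 * 2.82 = 4.1172
lambda_2 * g_2 = 2.69 * 1.54 = 4.1426
Total violation = 4.1172 + 4.1426 = 8.2598


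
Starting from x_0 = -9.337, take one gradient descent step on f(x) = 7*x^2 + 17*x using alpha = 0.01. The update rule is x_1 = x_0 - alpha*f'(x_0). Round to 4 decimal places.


We compute the gradient at x_0 and apply the update.
f'(x) = 14*x + 17
f'(-9.337) = 14*-9.337 + 17 = -113.718
x_1 = -9.337 - 0.01*-113.718 = -8.1998


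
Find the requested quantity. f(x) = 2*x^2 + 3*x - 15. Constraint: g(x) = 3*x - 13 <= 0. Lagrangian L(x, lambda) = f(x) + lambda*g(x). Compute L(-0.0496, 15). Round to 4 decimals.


Step 1: Evaluate f(x).
f(-0.0496) = 2*(-0.0496)^2 + 3*(-0.0496) - 15 = -15.1439
Step 2: Evaluate g(x).
g(-0.0496) = 3*-0.0496 - 13 = -13.1488
Step 3: Compute Lagrangian.
L = -15.1439 + 15*-13.1488 = -212.3759


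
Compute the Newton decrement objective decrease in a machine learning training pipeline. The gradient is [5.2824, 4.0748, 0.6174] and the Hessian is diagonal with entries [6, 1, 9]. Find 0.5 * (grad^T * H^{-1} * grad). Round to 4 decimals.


Step 1: H is diagonal, so H^(-1) * g = [0.8804, 4.0748, 0.0686].
Step 2: g^T H^(-1) g = sum_i g_i^2 / H_ii
  = (5.2824)^2/6 + (4.0748)^2/1 + (0.6174)^2/9
  = 4.6506 + 16.604 + 0.0424 = 21.297
Step 3: Objective decrease = 0.5 * g^T H^(-1) g = 10.6485


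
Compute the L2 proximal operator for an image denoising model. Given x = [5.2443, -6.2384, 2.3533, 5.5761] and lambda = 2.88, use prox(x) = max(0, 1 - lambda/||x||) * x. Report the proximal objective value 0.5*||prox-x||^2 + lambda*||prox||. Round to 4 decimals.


Step 1: Compute ||x||.
||x|| = 10.1514
Step 2: Compute scaling factor.
scale = max(0, 1 - 2.88/10.1514) = 0.7163
Step 3: prox(x) = [3.7565, -4.4685, 1.6857, 3.9941]
||prox(x)|| = 7.2714
Step 4: Proximal objective.
0.5*||prox-x||^2 = 4.1472
lambda*||prox|| = 20.9416
Total = 25.0889


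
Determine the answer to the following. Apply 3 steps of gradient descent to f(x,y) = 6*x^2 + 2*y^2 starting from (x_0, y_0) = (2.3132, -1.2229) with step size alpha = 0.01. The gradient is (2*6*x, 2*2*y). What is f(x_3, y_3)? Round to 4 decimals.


Gradient descent on f(x,y) = 6*x^2 + 2*y^2.
Starting point: (2.3132, -1.2229), alpha = 0.01
Step 1: grad_x = 2*6*2.3132 = 27.7584, grad_y = 2*2*-1.2229 = -4.8916
  x_1 = 2.3132 - 0.01*27.7584 = 2.0356
  y_1 = -1.2229 - 0.01*-4.8916 = -1.174
Step 2: grad_x = 2*6*2.0356 = 24.4274, grad_y = 2*2*-1.174 = -4.6959
  x_2 = 2.0356 - 0.01*24.4274 = 1.7913
  y_2 = -1.174 - 0.01*-4.6959 = -1.127
Step 3: grad_x = 2*6*1.7913 = 21.4961, grad_y = 2*2*-1.127 = -4.5081
  x_3 = 1.7913 - 0.01*21.4961 = 1.5764
  y_3 = -1.127 - 0.01*-4.5081 = -1.0819
f(1.5764, -1.0819) = 6*1.5764^2 + 2*(-1.0819)^2 = 17.2511


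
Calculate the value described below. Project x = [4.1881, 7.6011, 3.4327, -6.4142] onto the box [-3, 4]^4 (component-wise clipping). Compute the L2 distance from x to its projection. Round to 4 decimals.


Project each component onto [-3, 4].
clip(4.1881) = 4.0, clip(7.6011) = 4.0, clip(3.4327) = 3.4327, clip(-6.4142) = -3.0
Projection = [4.0, 4.0, 3.4327, -3.0]
Squared diffs: [0.0354, 12.9679, 0.0, 11.6568]
Distance = sqrt(24.6601) = 4.9659


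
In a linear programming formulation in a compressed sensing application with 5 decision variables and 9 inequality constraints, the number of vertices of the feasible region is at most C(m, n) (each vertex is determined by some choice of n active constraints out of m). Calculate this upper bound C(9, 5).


Each vertex corresponds to some choice of n active constraints out of m, so the number of vertices is at most C(m, n) = m! / (n!(m-n)!).
m = 9, n = 5
Numerator: 9 * 8 * 7 * 6 * 5
Denominator: 5! = 120
C(9, 5) = 126


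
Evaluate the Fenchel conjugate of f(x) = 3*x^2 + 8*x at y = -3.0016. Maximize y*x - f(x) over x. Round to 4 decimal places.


f*(y) = sup_x {y*x - a*x^2 - b*x} = sup_x {(y-b)*x - a*x^2}
FOC: (y - b) - 2a*x = 0 => x* = (y - b)/(2a)
x* = (-3.0016 - 8)/(2*3) = -1.8336
f*(-3.0016) = (y-b)^2/(4a) = (-3.0016 - 8)^2/(4*3)
= 121.0352/12 = 10.0863


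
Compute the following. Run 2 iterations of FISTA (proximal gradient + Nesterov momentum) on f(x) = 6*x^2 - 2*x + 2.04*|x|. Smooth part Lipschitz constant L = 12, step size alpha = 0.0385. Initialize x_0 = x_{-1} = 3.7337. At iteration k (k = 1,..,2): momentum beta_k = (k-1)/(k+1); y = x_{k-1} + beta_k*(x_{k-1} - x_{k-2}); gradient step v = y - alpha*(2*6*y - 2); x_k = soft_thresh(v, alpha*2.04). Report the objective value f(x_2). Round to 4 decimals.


FISTA on f(x) = 6*x^2 - 2*x + 2.04*|x|
L = 12, alpha = 0.0385
Iteration 1: beta = 0.0, y = 3.7337 + 0.0*(3.7337 - 3.7337) = 3.7337
  grad(y) = 42.8044, v = y - alpha*grad = 2.0857
  prox(v) = soft_thresh(2.0857, 0.0785) = 2.0072
Iteration 2: beta = 0.3333, y = 2.0072 + 0.3333*(2.0072 - 3.7337) = 1.4317
  grad(y) = 15.1802, v = y - alpha*grad = 0.8472
  prox(v) = soft_thresh(0.8472, 0.0785) = 0.7687
f(x_2) = 6*0.7687^2 - 2*0.7687 + 2.04*|0.7687| = 3.5762
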